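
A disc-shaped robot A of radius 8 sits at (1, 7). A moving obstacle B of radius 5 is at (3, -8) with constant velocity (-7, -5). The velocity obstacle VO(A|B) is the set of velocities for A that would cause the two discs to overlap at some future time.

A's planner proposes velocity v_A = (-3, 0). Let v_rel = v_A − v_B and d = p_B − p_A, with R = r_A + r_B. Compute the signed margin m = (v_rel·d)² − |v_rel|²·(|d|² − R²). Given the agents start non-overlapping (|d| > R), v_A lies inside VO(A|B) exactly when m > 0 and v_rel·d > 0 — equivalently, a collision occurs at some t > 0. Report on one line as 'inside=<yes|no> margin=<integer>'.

d = (2, -15),  |d|² = 229;  R = 8+5 = 13,  c = 229−13² = 60
v_rel = (4, 5),  |v_rel|² = 41;  v_rel·d = (4)·(2) + (5)·(-15) = -67
41·t² + 134·t + 60 = 0  ⇒  m = (-67)² − 41·60 = 2029
m = 2029 > 0,  v_rel·d = -67 < 0  ⇒  outside

inside=no margin=2029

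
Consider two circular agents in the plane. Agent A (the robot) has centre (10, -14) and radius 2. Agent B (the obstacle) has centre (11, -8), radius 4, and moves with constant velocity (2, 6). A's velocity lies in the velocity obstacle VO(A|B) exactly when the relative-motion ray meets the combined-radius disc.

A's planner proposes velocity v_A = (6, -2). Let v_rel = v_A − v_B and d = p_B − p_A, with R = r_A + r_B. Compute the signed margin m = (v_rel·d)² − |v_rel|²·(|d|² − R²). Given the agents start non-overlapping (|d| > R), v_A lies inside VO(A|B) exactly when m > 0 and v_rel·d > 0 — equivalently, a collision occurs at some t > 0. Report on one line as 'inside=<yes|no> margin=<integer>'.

d = (1, 6),  |d|² = 37;  R = 2+4 = 6,  c = 37−6² = 1
v_rel = (4, -8),  |v_rel|² = 80;  v_rel·d = (4)·(1) + (-8)·(6) = -44
80·t² + 88·t + 1 = 0  ⇒  m = (-44)² − 80·1 = 1856
m = 1856 > 0,  v_rel·d = -44 < 0  ⇒  outside

inside=no margin=1856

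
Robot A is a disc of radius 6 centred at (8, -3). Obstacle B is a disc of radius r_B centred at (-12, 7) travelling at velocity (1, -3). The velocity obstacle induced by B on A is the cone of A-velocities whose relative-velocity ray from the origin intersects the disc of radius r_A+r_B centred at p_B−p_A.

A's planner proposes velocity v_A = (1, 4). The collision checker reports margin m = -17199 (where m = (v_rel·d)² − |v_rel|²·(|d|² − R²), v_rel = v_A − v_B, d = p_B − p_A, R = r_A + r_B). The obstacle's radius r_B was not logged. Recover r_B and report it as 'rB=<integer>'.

m = -17199
d = (-20, 10);  v_rel = (0, 7),  |v_rel|² = 49
v_rel×d = (0)·(10) − (7)·(-20) = 140
since m = R²·49 − 140²:  R² = (19600 + -17199) / 49 = 49
R = √49 = 7  ⇒  r_B = 7 − 6 = 1

rB=1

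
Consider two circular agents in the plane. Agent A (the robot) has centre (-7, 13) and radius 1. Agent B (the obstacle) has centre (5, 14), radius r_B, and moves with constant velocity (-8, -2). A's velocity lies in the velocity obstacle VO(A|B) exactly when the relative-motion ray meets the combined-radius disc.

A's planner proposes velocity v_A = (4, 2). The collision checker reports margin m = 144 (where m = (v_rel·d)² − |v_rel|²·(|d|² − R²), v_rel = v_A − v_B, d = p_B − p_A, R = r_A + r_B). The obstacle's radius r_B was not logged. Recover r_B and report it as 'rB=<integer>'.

m = 144
d = (12, 1);  v_rel = (12, 4),  |v_rel|² = 160
v_rel×d = (12)·(1) − (4)·(12) = -36
since m = R²·160 − (-36)²:  R² = (1296 + 144) / 160 = 9
R = √9 = 3  ⇒  r_B = 3 − 1 = 2

rB=2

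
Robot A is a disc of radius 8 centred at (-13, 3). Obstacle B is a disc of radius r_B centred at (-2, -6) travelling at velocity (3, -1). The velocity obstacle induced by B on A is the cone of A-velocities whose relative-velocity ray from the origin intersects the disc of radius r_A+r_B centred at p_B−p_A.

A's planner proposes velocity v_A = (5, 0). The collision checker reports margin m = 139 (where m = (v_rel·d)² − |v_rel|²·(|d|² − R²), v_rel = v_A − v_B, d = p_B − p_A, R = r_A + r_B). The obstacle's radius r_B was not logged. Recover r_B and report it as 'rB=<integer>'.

m = 139
d = (11, -9);  v_rel = (2, 1),  |v_rel|² = 5
v_rel×d = (2)·(-9) − (1)·(11) = -29
since m = R²·5 − (-29)²:  R² = (841 + 139) / 5 = 196
R = √196 = 14  ⇒  r_B = 14 − 8 = 6

rB=6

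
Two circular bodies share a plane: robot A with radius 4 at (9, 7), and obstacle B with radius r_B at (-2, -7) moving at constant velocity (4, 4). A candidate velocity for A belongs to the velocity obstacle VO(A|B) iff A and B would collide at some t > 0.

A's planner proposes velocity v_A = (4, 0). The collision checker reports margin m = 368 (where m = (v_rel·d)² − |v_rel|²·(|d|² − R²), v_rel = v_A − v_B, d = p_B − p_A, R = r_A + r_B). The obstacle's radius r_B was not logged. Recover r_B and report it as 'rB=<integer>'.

m = 368
d = (-11, -14);  v_rel = (0, -4),  |v_rel|² = 16
v_rel×d = (0)·(-14) − (-4)·(-11) = -44
since m = R²·16 − (-44)²:  R² = (1936 + 368) / 16 = 144
R = √144 = 12  ⇒  r_B = 12 − 4 = 8

rB=8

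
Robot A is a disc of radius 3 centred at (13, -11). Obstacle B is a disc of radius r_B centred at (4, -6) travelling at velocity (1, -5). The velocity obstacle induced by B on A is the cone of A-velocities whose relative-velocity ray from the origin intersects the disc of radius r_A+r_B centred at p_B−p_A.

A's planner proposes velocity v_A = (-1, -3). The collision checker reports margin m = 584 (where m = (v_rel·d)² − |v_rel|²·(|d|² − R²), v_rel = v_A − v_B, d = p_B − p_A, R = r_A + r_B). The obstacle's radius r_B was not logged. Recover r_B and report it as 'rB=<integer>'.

m = 584
d = (-9, 5);  v_rel = (-2, 2),  |v_rel|² = 8
v_rel×d = (-2)·(5) − (2)·(-9) = 8
since m = R²·8 − 8²:  R² = (64 + 584) / 8 = 81
R = √81 = 9  ⇒  r_B = 9 − 3 = 6

rB=6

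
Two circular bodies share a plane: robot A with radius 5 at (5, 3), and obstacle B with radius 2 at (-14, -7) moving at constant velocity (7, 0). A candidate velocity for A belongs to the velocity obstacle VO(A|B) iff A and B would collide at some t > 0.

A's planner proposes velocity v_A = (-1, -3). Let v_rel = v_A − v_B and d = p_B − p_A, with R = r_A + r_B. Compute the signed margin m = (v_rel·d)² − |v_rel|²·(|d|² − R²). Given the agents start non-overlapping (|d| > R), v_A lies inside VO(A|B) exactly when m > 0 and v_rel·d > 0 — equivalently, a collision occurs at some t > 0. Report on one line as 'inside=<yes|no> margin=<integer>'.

d = (-19, -10),  |d|² = 461;  R = 5+2 = 7,  c = 461−7² = 412
v_rel = (-8, -3),  |v_rel|² = 73;  v_rel·d = (-8)·(-19) + (-3)·(-10) = 182
73·t² − 364·t + 412 = 0  ⇒  m = 182² − 73·412 = 3048
m = 3048 > 0,  v_rel·d = 182 > 0  ⇒  inside

inside=yes margin=3048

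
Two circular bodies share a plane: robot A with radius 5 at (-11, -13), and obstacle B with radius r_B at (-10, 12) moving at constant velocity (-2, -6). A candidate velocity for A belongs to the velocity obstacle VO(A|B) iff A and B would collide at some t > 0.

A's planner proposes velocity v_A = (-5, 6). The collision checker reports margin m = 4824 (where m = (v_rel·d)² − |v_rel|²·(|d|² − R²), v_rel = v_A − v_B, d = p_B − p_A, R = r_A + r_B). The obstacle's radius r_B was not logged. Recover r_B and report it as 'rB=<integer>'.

m = 4824
d = (1, 25);  v_rel = (-3, 12),  |v_rel|² = 153
v_rel×d = (-3)·(25) − (12)·(1) = -87
since m = R²·153 − (-87)²:  R² = (7569 + 4824) / 153 = 81
R = √81 = 9  ⇒  r_B = 9 − 5 = 4

rB=4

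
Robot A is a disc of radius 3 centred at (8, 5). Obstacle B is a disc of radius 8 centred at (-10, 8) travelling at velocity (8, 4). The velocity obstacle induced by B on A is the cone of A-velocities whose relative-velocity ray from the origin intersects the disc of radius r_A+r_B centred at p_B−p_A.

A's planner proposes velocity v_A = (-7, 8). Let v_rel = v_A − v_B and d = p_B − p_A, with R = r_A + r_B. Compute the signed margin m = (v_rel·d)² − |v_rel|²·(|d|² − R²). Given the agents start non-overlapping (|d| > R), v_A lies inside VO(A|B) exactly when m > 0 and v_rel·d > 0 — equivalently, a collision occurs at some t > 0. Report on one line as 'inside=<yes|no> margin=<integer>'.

d = (-18, 3),  |d|² = 333;  R = 3+8 = 11,  c = 333−11² = 212
v_rel = (-15, 4),  |v_rel|² = 241;  v_rel·d = (-15)·(-18) + (4)·(3) = 282
241·t² − 564·t + 212 = 0  ⇒  m = 282² − 241·212 = 28432
m = 28432 > 0,  v_rel·d = 282 > 0  ⇒  inside

inside=yes margin=28432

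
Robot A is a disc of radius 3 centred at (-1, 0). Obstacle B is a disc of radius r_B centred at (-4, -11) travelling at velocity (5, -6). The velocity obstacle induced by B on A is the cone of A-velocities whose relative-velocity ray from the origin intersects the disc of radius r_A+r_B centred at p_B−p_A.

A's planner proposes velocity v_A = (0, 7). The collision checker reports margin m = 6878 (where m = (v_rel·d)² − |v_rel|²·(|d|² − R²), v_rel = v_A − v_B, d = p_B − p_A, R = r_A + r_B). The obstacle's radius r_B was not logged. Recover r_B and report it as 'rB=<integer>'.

m = 6878
d = (-3, -11);  v_rel = (-5, 13),  |v_rel|² = 194
v_rel×d = (-5)·(-11) − (13)·(-3) = 94
since m = R²·194 − 94²:  R² = (8836 + 6878) / 194 = 81
R = √81 = 9  ⇒  r_B = 9 − 3 = 6

rB=6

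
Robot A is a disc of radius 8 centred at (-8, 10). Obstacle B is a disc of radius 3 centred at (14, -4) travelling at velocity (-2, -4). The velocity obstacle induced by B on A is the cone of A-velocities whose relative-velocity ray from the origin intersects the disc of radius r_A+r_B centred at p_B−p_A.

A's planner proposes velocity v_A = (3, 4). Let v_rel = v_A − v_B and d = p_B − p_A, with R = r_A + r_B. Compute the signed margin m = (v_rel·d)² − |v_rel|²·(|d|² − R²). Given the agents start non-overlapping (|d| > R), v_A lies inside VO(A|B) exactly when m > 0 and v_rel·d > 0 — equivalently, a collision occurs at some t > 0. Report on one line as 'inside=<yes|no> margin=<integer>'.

d = (22, -14),  |d|² = 680;  R = 8+3 = 11,  c = 680−11² = 559
v_rel = (5, 8),  |v_rel|² = 89;  v_rel·d = (5)·(22) + (8)·(-14) = -2
89·t² + 4·t + 559 = 0  ⇒  m = (-2)² − 89·559 = -49747
m = -49747 < 0,  v_rel·d = -2 < 0  ⇒  outside

inside=no margin=-49747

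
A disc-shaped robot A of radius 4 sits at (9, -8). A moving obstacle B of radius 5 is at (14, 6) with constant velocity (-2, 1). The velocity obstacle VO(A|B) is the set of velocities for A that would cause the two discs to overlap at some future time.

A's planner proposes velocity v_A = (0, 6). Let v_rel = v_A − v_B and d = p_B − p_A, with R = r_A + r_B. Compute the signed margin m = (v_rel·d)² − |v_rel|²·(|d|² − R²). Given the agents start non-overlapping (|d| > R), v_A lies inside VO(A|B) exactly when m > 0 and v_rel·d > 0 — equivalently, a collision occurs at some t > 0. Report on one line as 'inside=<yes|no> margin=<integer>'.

d = (5, 14),  |d|² = 221;  R = 4+5 = 9,  c = 221−9² = 140
v_rel = (2, 5),  |v_rel|² = 29;  v_rel·d = (2)·(5) + (5)·(14) = 80
29·t² − 160·t + 140 = 0  ⇒  m = 80² − 29·140 = 2340
m = 2340 > 0,  v_rel·d = 80 > 0  ⇒  inside

inside=yes margin=2340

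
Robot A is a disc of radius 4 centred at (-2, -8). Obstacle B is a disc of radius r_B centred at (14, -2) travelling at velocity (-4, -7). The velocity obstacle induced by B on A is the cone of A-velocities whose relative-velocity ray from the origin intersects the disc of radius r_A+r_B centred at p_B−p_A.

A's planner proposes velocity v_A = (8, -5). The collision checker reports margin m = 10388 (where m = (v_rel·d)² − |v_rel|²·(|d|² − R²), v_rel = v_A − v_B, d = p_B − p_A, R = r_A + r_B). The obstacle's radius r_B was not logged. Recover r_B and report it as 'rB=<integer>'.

m = 10388
d = (16, 6);  v_rel = (12, 2),  |v_rel|² = 148
v_rel×d = (12)·(6) − (2)·(16) = 40
since m = R²·148 − 40²:  R² = (1600 + 10388) / 148 = 81
R = √81 = 9  ⇒  r_B = 9 − 4 = 5

rB=5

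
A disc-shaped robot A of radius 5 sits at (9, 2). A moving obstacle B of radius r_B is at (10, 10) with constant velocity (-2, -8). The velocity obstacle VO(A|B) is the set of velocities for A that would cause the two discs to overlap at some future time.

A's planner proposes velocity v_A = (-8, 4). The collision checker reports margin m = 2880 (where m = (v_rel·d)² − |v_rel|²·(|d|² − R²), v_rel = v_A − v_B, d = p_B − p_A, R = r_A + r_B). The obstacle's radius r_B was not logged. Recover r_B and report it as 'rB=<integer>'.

m = 2880
d = (1, 8);  v_rel = (-6, 12),  |v_rel|² = 180
v_rel×d = (-6)·(8) − (12)·(1) = -60
since m = R²·180 − (-60)²:  R² = (3600 + 2880) / 180 = 36
R = √36 = 6  ⇒  r_B = 6 − 5 = 1

rB=1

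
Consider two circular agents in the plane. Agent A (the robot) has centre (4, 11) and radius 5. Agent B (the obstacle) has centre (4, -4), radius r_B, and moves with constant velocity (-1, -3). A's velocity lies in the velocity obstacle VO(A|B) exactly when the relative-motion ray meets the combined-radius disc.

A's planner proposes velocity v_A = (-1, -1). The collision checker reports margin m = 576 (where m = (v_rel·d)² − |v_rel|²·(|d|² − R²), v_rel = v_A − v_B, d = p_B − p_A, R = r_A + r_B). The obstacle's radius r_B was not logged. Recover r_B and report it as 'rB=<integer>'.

m = 576
d = (0, -15);  v_rel = (0, 2),  |v_rel|² = 4
v_rel×d = (0)·(-15) − (2)·(0) = 0
since m = R²·4 − 0²:  R² = (0 + 576) / 4 = 144
R = √144 = 12  ⇒  r_B = 12 − 5 = 7

rB=7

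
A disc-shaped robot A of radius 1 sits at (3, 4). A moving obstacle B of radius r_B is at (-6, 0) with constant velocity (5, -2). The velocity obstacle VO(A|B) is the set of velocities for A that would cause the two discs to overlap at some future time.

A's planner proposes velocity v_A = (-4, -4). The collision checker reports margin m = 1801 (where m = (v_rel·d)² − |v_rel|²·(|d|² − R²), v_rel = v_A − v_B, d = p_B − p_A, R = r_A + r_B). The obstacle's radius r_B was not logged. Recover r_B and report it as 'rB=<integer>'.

m = 1801
d = (-9, -4);  v_rel = (-9, -2),  |v_rel|² = 85
v_rel×d = (-9)·(-4) − (-2)·(-9) = 18
since m = R²·85 − 18²:  R² = (324 + 1801) / 85 = 25
R = √25 = 5  ⇒  r_B = 5 − 1 = 4

rB=4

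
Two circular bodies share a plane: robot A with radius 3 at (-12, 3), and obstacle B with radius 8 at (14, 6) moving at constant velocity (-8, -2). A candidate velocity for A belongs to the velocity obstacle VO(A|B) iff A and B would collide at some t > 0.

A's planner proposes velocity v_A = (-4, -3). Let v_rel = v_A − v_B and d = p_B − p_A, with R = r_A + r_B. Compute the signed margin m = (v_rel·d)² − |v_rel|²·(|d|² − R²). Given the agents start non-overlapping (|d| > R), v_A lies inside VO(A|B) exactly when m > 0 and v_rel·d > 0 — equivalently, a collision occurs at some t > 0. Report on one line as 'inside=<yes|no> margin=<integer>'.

d = (26, 3),  |d|² = 685;  R = 3+8 = 11,  c = 685−11² = 564
v_rel = (4, -1),  |v_rel|² = 17;  v_rel·d = (4)·(26) + (-1)·(3) = 101
17·t² − 202·t + 564 = 0  ⇒  m = 101² − 17·564 = 613
m = 613 > 0,  v_rel·d = 101 > 0  ⇒  inside

inside=yes margin=613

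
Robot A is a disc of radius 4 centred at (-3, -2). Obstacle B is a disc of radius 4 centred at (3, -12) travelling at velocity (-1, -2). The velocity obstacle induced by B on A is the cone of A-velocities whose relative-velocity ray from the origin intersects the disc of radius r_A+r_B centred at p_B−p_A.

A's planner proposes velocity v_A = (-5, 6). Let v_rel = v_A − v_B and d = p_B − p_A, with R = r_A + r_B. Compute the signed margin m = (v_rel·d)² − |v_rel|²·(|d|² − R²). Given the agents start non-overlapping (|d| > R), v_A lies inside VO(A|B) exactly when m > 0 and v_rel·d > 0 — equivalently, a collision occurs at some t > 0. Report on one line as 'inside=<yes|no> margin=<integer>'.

d = (6, -10),  |d|² = 136;  R = 4+4 = 8,  c = 136−8² = 72
v_rel = (-4, 8),  |v_rel|² = 80;  v_rel·d = (-4)·(6) + (8)·(-10) = -104
80·t² + 208·t + 72 = 0  ⇒  m = (-104)² − 80·72 = 5056
m = 5056 > 0,  v_rel·d = -104 < 0  ⇒  outside

inside=no margin=5056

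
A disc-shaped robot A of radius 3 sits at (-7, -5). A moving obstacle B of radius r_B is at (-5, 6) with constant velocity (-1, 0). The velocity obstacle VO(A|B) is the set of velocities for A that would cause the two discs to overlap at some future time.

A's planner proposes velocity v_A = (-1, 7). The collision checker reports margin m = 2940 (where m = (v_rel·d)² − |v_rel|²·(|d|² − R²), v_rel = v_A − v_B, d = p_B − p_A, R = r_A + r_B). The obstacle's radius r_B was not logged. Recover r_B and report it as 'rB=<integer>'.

m = 2940
d = (2, 11);  v_rel = (0, 7),  |v_rel|² = 49
v_rel×d = (0)·(11) − (7)·(2) = -14
since m = R²·49 − (-14)²:  R² = (196 + 2940) / 49 = 64
R = √64 = 8  ⇒  r_B = 8 − 3 = 5

rB=5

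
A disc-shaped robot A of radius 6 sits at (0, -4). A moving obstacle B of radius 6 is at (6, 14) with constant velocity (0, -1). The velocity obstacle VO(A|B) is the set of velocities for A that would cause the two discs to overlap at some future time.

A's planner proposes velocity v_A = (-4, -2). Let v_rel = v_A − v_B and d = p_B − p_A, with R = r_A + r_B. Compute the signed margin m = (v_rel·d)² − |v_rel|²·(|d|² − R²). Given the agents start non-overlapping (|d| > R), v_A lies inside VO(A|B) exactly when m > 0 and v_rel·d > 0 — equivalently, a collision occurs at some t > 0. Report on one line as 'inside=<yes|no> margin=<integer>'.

d = (6, 18),  |d|² = 360;  R = 6+6 = 12,  c = 360−12² = 216
v_rel = (-4, -1),  |v_rel|² = 17;  v_rel·d = (-4)·(6) + (-1)·(18) = -42
17·t² + 84·t + 216 = 0  ⇒  m = (-42)² − 17·216 = -1908
m = -1908 < 0,  v_rel·d = -42 < 0  ⇒  outside

inside=no margin=-1908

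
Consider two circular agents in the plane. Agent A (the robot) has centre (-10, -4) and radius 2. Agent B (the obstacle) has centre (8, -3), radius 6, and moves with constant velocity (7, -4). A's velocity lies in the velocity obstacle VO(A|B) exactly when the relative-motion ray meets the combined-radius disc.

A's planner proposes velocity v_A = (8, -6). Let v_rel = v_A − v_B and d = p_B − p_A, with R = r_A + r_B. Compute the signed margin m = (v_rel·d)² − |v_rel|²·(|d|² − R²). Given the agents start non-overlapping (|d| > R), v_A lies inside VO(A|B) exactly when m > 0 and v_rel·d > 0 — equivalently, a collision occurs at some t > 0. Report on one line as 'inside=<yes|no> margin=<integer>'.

d = (18, 1),  |d|² = 325;  R = 2+6 = 8,  c = 325−8² = 261
v_rel = (1, -2),  |v_rel|² = 5;  v_rel·d = (1)·(18) + (-2)·(1) = 16
5·t² − 32·t + 261 = 0  ⇒  m = 16² − 5·261 = -1049
m = -1049 < 0,  v_rel·d = 16 > 0  ⇒  outside

inside=no margin=-1049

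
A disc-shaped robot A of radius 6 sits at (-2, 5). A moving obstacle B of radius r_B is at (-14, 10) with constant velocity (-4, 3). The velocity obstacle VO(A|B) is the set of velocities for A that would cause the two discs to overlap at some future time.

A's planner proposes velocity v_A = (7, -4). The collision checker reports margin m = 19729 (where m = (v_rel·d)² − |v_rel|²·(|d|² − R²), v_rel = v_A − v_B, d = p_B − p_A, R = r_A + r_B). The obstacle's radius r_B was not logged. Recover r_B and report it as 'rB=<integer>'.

m = 19729
d = (-12, 5);  v_rel = (11, -7),  |v_rel|² = 170
v_rel×d = (11)·(5) − (-7)·(-12) = -29
since m = R²·170 − (-29)²:  R² = (841 + 19729) / 170 = 121
R = √121 = 11  ⇒  r_B = 11 − 6 = 5

rB=5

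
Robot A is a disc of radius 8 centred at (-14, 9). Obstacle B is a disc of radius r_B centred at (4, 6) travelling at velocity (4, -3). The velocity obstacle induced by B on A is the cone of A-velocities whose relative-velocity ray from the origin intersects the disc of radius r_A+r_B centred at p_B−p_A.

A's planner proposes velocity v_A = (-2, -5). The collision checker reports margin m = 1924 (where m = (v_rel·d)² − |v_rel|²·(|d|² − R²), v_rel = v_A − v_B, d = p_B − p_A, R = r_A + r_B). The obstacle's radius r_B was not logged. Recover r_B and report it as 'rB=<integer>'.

m = 1924
d = (18, -3);  v_rel = (-6, -2),  |v_rel|² = 40
v_rel×d = (-6)·(-3) − (-2)·(18) = 54
since m = R²·40 − 54²:  R² = (2916 + 1924) / 40 = 121
R = √121 = 11  ⇒  r_B = 11 − 8 = 3

rB=3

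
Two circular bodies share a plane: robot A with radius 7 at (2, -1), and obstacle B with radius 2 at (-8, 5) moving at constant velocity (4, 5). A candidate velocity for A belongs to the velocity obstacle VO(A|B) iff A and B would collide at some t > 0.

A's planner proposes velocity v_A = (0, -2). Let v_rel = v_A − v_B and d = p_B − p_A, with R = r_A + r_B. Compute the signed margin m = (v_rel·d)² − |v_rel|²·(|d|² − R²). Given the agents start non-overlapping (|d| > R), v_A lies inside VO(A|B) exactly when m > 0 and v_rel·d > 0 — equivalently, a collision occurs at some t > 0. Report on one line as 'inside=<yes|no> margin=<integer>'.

d = (-10, 6),  |d|² = 136;  R = 7+2 = 9,  c = 136−9² = 55
v_rel = (-4, -7),  |v_rel|² = 65;  v_rel·d = (-4)·(-10) + (-7)·(6) = -2
65·t² + 4·t + 55 = 0  ⇒  m = (-2)² − 65·55 = -3571
m = -3571 < 0,  v_rel·d = -2 < 0  ⇒  outside

inside=no margin=-3571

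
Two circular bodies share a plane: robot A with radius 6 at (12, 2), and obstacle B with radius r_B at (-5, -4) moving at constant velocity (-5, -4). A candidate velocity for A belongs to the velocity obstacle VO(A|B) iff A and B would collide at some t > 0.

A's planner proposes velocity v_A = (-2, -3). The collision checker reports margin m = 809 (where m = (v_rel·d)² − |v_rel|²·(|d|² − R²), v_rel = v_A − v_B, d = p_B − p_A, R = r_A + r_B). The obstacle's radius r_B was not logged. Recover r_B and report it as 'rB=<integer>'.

m = 809
d = (-17, -6);  v_rel = (3, 1),  |v_rel|² = 10
v_rel×d = (3)·(-6) − (1)·(-17) = -1
since m = R²·10 − (-1)²:  R² = (1 + 809) / 10 = 81
R = √81 = 9  ⇒  r_B = 9 − 6 = 3

rB=3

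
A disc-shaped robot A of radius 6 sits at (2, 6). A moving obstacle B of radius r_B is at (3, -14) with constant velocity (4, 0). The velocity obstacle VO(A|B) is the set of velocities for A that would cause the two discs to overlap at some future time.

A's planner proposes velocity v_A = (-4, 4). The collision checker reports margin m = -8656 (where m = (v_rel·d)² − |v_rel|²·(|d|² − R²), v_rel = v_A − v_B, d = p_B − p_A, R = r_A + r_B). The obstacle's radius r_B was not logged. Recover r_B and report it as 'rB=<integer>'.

m = -8656
d = (1, -20);  v_rel = (-8, 4),  |v_rel|² = 80
v_rel×d = (-8)·(-20) − (4)·(1) = 156
since m = R²·80 − 156²:  R² = (24336 + -8656) / 80 = 196
R = √196 = 14  ⇒  r_B = 14 − 6 = 8

rB=8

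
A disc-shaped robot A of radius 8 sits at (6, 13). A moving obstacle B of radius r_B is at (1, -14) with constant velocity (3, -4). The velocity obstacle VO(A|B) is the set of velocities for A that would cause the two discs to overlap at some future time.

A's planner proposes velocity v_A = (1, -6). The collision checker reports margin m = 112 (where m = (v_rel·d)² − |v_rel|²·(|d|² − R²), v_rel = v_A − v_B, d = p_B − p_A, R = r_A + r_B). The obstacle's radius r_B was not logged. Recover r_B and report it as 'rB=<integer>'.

m = 112
d = (-5, -27);  v_rel = (-2, -2),  |v_rel|² = 8
v_rel×d = (-2)·(-27) − (-2)·(-5) = 44
since m = R²·8 − 44²:  R² = (1936 + 112) / 8 = 256
R = √256 = 16  ⇒  r_B = 16 − 8 = 8

rB=8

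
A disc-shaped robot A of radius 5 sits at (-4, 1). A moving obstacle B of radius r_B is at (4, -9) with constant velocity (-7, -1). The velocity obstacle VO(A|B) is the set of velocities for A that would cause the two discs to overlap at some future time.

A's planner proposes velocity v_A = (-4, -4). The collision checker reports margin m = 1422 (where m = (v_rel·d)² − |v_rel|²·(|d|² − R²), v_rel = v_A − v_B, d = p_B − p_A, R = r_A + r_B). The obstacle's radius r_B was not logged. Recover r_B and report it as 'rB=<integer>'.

m = 1422
d = (8, -10);  v_rel = (3, -3),  |v_rel|² = 18
v_rel×d = (3)·(-10) − (-3)·(8) = -6
since m = R²·18 − (-6)²:  R² = (36 + 1422) / 18 = 81
R = √81 = 9  ⇒  r_B = 9 − 5 = 4

rB=4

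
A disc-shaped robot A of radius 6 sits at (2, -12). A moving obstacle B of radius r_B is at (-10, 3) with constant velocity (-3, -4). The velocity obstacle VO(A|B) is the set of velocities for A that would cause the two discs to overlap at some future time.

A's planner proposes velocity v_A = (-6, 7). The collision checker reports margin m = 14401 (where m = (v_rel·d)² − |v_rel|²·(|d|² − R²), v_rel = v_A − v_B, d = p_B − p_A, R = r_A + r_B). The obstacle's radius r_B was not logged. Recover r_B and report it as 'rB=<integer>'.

m = 14401
d = (-12, 15);  v_rel = (-3, 11),  |v_rel|² = 130
v_rel×d = (-3)·(15) − (11)·(-12) = 87
since m = R²·130 − 87²:  R² = (7569 + 14401) / 130 = 169
R = √169 = 13  ⇒  r_B = 13 − 6 = 7

rB=7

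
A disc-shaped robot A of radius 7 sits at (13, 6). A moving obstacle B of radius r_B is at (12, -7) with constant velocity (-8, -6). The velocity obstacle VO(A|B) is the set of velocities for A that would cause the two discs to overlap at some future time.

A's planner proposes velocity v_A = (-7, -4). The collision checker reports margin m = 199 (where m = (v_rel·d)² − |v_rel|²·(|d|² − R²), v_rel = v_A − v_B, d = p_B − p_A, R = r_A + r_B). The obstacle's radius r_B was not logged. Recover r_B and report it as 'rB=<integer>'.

m = 199
d = (-1, -13);  v_rel = (1, 2),  |v_rel|² = 5
v_rel×d = (1)·(-13) − (2)·(-1) = -11
since m = R²·5 − (-11)²:  R² = (121 + 199) / 5 = 64
R = √64 = 8  ⇒  r_B = 8 − 7 = 1

rB=1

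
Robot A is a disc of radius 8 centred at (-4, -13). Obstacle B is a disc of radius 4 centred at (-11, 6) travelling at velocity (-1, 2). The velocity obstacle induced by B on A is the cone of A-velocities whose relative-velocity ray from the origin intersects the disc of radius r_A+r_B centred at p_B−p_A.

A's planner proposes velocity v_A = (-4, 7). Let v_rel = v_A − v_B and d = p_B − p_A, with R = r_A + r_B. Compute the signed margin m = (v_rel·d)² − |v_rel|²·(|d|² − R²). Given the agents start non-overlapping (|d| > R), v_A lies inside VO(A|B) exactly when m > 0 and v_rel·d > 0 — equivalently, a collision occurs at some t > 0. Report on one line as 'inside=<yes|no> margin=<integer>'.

d = (-7, 19),  |d|² = 410;  R = 8+4 = 12,  c = 410−12² = 266
v_rel = (-3, 5),  |v_rel|² = 34;  v_rel·d = (-3)·(-7) + (5)·(19) = 116
34·t² − 232·t + 266 = 0  ⇒  m = 116² − 34·266 = 4412
m = 4412 > 0,  v_rel·d = 116 > 0  ⇒  inside

inside=yes margin=4412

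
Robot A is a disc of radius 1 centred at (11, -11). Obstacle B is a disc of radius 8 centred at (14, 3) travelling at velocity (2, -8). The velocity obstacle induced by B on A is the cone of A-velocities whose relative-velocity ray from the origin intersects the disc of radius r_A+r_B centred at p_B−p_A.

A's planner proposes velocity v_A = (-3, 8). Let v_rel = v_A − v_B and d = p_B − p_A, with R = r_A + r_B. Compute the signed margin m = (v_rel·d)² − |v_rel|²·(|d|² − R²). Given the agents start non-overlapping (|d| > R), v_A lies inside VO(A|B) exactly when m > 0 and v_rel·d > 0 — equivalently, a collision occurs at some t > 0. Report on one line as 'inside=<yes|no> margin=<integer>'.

d = (3, 14),  |d|² = 205;  R = 1+8 = 9,  c = 205−9² = 124
v_rel = (-5, 16),  |v_rel|² = 281;  v_rel·d = (-5)·(3) + (16)·(14) = 209
281·t² − 418·t + 124 = 0  ⇒  m = 209² − 281·124 = 8837
m = 8837 > 0,  v_rel·d = 209 > 0  ⇒  inside

inside=yes margin=8837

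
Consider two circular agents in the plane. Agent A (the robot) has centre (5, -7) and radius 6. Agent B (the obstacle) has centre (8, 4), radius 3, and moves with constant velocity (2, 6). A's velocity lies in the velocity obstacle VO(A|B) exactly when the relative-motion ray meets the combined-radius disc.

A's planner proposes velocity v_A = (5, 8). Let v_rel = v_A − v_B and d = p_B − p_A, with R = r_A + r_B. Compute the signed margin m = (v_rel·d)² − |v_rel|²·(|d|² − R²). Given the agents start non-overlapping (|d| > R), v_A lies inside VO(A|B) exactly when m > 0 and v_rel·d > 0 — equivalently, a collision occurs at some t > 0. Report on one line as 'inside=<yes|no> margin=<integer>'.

d = (3, 11),  |d|² = 130;  R = 6+3 = 9,  c = 130−9² = 49
v_rel = (3, 2),  |v_rel|² = 13;  v_rel·d = (3)·(3) + (2)·(11) = 31
13·t² − 62·t + 49 = 0  ⇒  m = 31² − 13·49 = 324
m = 324 > 0,  v_rel·d = 31 > 0  ⇒  inside

inside=yes margin=324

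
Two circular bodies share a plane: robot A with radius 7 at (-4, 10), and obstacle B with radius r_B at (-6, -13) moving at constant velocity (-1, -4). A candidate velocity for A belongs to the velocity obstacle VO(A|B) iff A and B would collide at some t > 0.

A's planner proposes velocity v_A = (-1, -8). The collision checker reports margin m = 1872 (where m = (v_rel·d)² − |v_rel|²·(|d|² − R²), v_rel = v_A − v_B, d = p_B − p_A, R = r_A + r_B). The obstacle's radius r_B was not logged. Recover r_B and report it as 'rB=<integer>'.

m = 1872
d = (-2, -23);  v_rel = (0, -4),  |v_rel|² = 16
v_rel×d = (0)·(-23) − (-4)·(-2) = -8
since m = R²·16 − (-8)²:  R² = (64 + 1872) / 16 = 121
R = √121 = 11  ⇒  r_B = 11 − 7 = 4

rB=4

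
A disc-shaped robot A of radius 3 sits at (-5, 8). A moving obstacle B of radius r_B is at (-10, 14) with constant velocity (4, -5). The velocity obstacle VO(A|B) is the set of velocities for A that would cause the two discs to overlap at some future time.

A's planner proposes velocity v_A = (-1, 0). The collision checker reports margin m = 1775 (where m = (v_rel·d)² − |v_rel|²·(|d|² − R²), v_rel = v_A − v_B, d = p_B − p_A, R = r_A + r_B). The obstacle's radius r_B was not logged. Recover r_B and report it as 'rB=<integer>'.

m = 1775
d = (-5, 6);  v_rel = (-5, 5),  |v_rel|² = 50
v_rel×d = (-5)·(6) − (5)·(-5) = -5
since m = R²·50 − (-5)²:  R² = (25 + 1775) / 50 = 36
R = √36 = 6  ⇒  r_B = 6 − 3 = 3

rB=3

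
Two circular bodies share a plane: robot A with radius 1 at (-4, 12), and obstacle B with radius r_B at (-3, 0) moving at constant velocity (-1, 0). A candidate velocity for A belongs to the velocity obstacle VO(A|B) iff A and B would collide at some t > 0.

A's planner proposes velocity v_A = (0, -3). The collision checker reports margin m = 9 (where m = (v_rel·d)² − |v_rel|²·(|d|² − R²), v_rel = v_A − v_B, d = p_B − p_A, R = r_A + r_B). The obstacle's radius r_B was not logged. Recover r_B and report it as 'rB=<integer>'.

m = 9
d = (1, -12);  v_rel = (1, -3),  |v_rel|² = 10
v_rel×d = (1)·(-12) − (-3)·(1) = -9
since m = R²·10 − (-9)²:  R² = (81 + 9) / 10 = 9
R = √9 = 3  ⇒  r_B = 3 − 1 = 2

rB=2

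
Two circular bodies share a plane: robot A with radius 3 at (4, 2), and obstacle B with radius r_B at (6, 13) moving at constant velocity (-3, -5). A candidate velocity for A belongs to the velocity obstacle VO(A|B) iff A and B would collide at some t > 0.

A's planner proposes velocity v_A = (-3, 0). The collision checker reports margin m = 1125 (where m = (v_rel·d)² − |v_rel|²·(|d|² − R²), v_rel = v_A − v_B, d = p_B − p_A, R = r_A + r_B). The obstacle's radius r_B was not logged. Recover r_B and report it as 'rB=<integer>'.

m = 1125
d = (2, 11);  v_rel = (0, 5),  |v_rel|² = 25
v_rel×d = (0)·(11) − (5)·(2) = -10
since m = R²·25 − (-10)²:  R² = (100 + 1125) / 25 = 49
R = √49 = 7  ⇒  r_B = 7 − 3 = 4

rB=4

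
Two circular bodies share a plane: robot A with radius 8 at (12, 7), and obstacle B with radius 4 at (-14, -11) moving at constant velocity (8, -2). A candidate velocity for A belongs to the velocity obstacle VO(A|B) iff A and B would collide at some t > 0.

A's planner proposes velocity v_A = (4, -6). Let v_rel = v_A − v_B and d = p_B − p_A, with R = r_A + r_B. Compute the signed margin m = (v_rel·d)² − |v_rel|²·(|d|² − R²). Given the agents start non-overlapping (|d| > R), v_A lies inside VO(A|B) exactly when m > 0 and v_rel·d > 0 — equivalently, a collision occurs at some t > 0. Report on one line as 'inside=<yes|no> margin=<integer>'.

d = (-26, -18),  |d|² = 1000;  R = 8+4 = 12,  c = 1000−12² = 856
v_rel = (-4, -4),  |v_rel|² = 32;  v_rel·d = (-4)·(-26) + (-4)·(-18) = 176
32·t² − 352·t + 856 = 0  ⇒  m = 176² − 32·856 = 3584
m = 3584 > 0,  v_rel·d = 176 > 0  ⇒  inside

inside=yes margin=3584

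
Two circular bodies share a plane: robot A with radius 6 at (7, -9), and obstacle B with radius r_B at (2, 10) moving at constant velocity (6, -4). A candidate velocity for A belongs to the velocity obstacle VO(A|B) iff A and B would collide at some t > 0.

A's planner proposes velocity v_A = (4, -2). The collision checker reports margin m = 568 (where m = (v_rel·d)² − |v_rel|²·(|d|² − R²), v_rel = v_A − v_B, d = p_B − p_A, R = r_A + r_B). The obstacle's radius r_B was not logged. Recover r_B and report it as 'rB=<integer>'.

m = 568
d = (-5, 19);  v_rel = (-2, 2),  |v_rel|² = 8
v_rel×d = (-2)·(19) − (2)·(-5) = -28
since m = R²·8 − (-28)²:  R² = (784 + 568) / 8 = 169
R = √169 = 13  ⇒  r_B = 13 − 6 = 7

rB=7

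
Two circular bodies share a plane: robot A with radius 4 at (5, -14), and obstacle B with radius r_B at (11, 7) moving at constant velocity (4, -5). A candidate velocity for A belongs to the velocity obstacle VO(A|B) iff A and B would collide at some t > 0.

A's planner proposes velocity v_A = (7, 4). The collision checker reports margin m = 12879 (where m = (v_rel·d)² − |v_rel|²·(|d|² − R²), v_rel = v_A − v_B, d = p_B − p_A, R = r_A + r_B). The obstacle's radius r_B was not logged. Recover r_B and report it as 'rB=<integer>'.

m = 12879
d = (6, 21);  v_rel = (3, 9),  |v_rel|² = 90
v_rel×d = (3)·(21) − (9)·(6) = 9
since m = R²·90 − 9²:  R² = (81 + 12879) / 90 = 144
R = √144 = 12  ⇒  r_B = 12 − 4 = 8

rB=8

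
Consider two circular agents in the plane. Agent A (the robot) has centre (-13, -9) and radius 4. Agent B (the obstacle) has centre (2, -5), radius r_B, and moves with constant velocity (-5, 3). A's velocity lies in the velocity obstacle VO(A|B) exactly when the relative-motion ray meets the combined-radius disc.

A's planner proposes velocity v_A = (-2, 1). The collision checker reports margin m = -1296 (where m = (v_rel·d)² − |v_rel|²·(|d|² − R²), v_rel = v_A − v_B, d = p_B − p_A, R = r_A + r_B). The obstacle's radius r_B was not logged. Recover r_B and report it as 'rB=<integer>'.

m = -1296
d = (15, 4);  v_rel = (3, -2),  |v_rel|² = 13
v_rel×d = (3)·(4) − (-2)·(15) = 42
since m = R²·13 − 42²:  R² = (1764 + -1296) / 13 = 36
R = √36 = 6  ⇒  r_B = 6 − 4 = 2

rB=2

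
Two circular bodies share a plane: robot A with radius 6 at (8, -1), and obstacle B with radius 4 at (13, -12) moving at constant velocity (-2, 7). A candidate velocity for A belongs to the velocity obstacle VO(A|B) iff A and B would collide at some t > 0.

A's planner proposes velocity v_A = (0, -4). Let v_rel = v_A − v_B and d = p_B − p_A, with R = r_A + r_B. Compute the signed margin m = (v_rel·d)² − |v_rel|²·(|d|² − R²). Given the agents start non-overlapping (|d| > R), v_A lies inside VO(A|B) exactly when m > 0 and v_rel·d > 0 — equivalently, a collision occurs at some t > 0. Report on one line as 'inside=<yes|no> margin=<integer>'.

d = (5, -11),  |d|² = 146;  R = 6+4 = 10,  c = 146−10² = 46
v_rel = (2, -11),  |v_rel|² = 125;  v_rel·d = (2)·(5) + (-11)·(-11) = 131
125·t² − 262·t + 46 = 0  ⇒  m = 131² − 125·46 = 11411
m = 11411 > 0,  v_rel·d = 131 > 0  ⇒  inside

inside=yes margin=11411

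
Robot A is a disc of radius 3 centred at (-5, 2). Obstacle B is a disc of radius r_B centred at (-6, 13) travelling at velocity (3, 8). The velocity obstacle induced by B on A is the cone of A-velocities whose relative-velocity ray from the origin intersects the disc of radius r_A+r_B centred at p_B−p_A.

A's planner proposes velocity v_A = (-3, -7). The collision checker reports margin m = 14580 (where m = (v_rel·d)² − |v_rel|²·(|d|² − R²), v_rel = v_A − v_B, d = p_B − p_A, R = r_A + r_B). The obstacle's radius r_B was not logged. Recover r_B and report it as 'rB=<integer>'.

m = 14580
d = (-1, 11);  v_rel = (-6, -15),  |v_rel|² = 261
v_rel×d = (-6)·(11) − (-15)·(-1) = -81
since m = R²·261 − (-81)²:  R² = (6561 + 14580) / 261 = 81
R = √81 = 9  ⇒  r_B = 9 − 3 = 6

rB=6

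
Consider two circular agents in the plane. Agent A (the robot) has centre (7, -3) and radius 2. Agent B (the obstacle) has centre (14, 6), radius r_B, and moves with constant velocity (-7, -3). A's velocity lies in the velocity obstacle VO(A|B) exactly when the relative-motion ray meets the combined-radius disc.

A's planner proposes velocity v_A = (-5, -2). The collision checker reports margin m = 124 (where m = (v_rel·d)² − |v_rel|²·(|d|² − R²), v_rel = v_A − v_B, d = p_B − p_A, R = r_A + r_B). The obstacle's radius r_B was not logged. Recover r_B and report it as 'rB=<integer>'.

m = 124
d = (7, 9);  v_rel = (2, 1),  |v_rel|² = 5
v_rel×d = (2)·(9) − (1)·(7) = 11
since m = R²·5 − 11²:  R² = (121 + 124) / 5 = 49
R = √49 = 7  ⇒  r_B = 7 − 2 = 5

rB=5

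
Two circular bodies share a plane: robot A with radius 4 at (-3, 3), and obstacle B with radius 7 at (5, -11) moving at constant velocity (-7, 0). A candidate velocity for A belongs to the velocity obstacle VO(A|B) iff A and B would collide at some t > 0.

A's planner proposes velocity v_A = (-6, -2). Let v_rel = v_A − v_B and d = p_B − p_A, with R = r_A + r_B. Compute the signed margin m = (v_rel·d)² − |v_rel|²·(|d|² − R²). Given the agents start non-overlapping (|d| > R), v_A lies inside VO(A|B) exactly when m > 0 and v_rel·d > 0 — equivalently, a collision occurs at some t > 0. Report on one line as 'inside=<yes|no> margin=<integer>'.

d = (8, -14),  |d|² = 260;  R = 4+7 = 11,  c = 260−11² = 139
v_rel = (1, -2),  |v_rel|² = 5;  v_rel·d = (1)·(8) + (-2)·(-14) = 36
5·t² − 72·t + 139 = 0  ⇒  m = 36² − 5·139 = 601
m = 601 > 0,  v_rel·d = 36 > 0  ⇒  inside

inside=yes margin=601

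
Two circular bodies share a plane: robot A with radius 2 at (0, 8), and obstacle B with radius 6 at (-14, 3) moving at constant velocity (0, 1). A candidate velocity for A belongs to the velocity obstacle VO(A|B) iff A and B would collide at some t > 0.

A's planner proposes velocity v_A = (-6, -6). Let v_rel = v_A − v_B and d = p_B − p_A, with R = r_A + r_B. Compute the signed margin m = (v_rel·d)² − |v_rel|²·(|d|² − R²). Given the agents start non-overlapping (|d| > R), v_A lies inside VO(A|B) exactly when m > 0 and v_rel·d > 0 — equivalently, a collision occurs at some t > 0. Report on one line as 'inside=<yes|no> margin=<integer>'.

d = (-14, -5),  |d|² = 221;  R = 2+6 = 8,  c = 221−8² = 157
v_rel = (-6, -7),  |v_rel|² = 85;  v_rel·d = (-6)·(-14) + (-7)·(-5) = 119
85·t² − 238·t + 157 = 0  ⇒  m = 119² − 85·157 = 816
m = 816 > 0,  v_rel·d = 119 > 0  ⇒  inside

inside=yes margin=816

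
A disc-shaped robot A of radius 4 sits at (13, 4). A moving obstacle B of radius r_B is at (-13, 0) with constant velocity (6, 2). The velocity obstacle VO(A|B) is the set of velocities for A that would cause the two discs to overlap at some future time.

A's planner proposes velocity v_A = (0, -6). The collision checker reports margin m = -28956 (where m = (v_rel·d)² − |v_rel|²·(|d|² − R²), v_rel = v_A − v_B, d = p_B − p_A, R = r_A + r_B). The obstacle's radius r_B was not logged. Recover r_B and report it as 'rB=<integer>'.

m = -28956
d = (-26, -4);  v_rel = (-6, -8),  |v_rel|² = 100
v_rel×d = (-6)·(-4) − (-8)·(-26) = -184
since m = R²·100 − (-184)²:  R² = (33856 + -28956) / 100 = 49
R = √49 = 7  ⇒  r_B = 7 − 4 = 3

rB=3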